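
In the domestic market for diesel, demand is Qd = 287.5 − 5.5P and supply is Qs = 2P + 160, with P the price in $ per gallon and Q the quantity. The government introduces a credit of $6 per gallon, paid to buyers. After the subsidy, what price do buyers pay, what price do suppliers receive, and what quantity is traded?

Buyers pay $15.4; suppliers receive $21.4; quantity = 202.8.

Without the subsidy, 287.5 − 5.5P = 2P + 160 gives 7.5P = 127.5, so P* = $17 and Q* = 194.
With a per-unit subsidy paid to buyers, each effectively pays P − 6, so demand becomes Qd = 287.5 − 5.5(P − 6).
New equilibrium: buyers pay $15.4, suppliers receive $21.4, Q = 202.8. (Wedge: Pb − Ps = −6.)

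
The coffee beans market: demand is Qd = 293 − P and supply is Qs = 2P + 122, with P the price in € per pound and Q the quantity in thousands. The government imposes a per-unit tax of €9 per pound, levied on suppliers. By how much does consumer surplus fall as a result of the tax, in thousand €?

Without the tax, 293 − P = 2P + 122 gives 3P = 171, so P* = €57 and Q* = 236.
With the tax collected from suppliers, supply shifts: Qs = 2(P − 9) + 122.
Solving gives Q = 230 with buyers paying €63 and suppliers receiving €54 (the €9 wedge).
ΔCS is the trapezoid between Q = 230 and Q = 236 of height €6: ½ · (236 + 230) · 6 = €1398.

Consumer surplus falls by €1398 thousand.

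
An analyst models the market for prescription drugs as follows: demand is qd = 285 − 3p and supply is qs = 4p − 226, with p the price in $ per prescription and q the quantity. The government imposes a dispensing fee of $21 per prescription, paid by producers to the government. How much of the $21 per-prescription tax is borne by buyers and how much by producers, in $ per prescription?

Buyers bear $12 per prescription; producers bear $9 per prescription.

Before the tax: set 285 − 3p = 4p − 226 → p* = $73, q* = 66.
With the tax collected from producers, supply shifts: qs = 4(p − 21) − 226.
New equilibrium: buyers pay $85, producers receive $64, q = 30. (Wedge: pb − ps = 21.)
Burden on buyers: $12; on producers: $9. (They sum to $21.)
The less price-elastic side of the market bears the larger share of a per-unit tax.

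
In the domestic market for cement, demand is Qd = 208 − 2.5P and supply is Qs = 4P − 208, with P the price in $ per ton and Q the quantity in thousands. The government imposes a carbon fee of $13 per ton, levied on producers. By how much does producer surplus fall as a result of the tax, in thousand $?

Without the tax, 208 − 2.5P = 4P − 208 gives 6.5P = 416, so P* = $64 and Q* = 48.
With the tax collected from producers, supply shifts: Qs = 4(P − 13) − 208.
Solving gives Q = 28 with consumers paying $72 and producers receiving $59 (the $13 wedge).
ΔPS is the trapezoid between Q = 28 and Q = 48 of height $5: ½ · (48 + 28) · 5 = $190.

Producer surplus falls by $190 thousand.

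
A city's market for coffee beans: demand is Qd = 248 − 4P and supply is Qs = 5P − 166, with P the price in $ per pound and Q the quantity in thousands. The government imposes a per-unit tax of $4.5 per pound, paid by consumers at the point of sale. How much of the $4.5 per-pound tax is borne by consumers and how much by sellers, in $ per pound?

Consumers bear $2.5 per pound; sellers bear $2 per pound.

Without the tax, 248 − 4P = 5P − 166 gives 9P = 414, so P* = $46 and Q* = 64.
With the tax collected from consumers, demand (in seller-price terms) shifts: Qd = 248 − 4(P + 4.5).
New equilibrium: consumers pay $48.5, sellers receive $44, Q = 54. (Wedge: Pb − Ps = 4.5.)
Burden on consumers: $2.5; on sellers: $2. (They sum to $4.5.)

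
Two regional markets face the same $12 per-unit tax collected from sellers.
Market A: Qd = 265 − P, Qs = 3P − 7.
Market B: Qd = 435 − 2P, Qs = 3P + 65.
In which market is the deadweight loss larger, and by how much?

Market B, by $32.4.

Market A: pre-tax P* = $68, Q* = 197; post-tax Q = 188; deadweight loss = $54.
Market B: pre-tax P* = $74, Q* = 287; post-tax Q = 272.6; deadweight loss = $86.4.
Difference: $54 vs $86.4 → market B is larger by $32.4.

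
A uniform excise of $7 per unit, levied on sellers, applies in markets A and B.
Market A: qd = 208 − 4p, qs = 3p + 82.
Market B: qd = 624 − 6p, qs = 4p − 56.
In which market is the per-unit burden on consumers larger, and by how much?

Market A, by $0.2.

Market A: pre-tax p* = $18, q* = 136; post-tax q = 124; per-unit burden on consumers = $3.
Market B: pre-tax p* = $68, q* = 216; post-tax q = 199.2; per-unit burden on consumers = $2.8.
Difference: $3 vs $2.8 → market A is larger by $0.2.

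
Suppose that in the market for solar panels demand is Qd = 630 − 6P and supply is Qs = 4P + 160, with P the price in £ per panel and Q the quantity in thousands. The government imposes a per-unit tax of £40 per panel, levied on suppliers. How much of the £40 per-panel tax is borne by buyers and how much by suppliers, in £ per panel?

Buyers bear £16 per panel; suppliers bear £24 per panel.

Without the tax, 630 − 6P = 4P + 160 gives 10P = 470, so P* = £47 and Q* = 348.
With the tax collected from suppliers, supply shifts: Qs = 4(P − 40) + 160.
Solving gives Q = 252 with buyers paying £63 and suppliers receiving £23 (the £40 wedge).
Burden on buyers: £16; on suppliers: £24. (They sum to £40.)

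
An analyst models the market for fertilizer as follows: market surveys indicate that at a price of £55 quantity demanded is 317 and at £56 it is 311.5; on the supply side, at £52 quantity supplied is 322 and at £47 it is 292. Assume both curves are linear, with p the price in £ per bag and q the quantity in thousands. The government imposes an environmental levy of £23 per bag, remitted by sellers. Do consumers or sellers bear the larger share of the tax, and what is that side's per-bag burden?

Consumers bear the larger share: £12 per bag.

Demand slope: (311.5 − 317)/(56 − 55) = -5.5, so qd = 619.5 − 5.5p.
Supply slope: (292 − 322)/(47 − 52) = 6, so qs = 6p + 10.
Without the tax, 619.5 − 5.5p = 6p + 10 gives 11.5p = 609.5, so p* = £53 and q* = 328.
With the tax collected from sellers, supply shifts: qs = 6(p − 23) + 10.
Solving gives q = 262 with consumers paying £65 and sellers receiving £42 (the £23 wedge).
Per-bag burden: consumers £12, sellers £11.
Consumers take the larger share because demand is less price-elastic here (demand slope 5.5 vs supply slope 6).
The less price-elastic side of the market bears the larger share of a per-unit tax.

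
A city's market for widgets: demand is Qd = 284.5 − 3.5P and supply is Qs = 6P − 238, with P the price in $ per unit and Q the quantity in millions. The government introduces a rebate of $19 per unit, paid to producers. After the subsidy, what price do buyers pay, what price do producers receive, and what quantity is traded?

Before the subsidy: set 284.5 − 3.5P = 6P − 238 → P* = $55, Q* = 92.
With a per-unit subsidy paid to producers, each receives P + 19 per unit sold, so supply becomes Qs = 6(P + 19) − 238.
New equilibrium: buyers pay $43, producers receive $62, Q = 134. (Wedge: Pb − Ps = −19.)

Buyers pay $43; producers receive $62; quantity = 134.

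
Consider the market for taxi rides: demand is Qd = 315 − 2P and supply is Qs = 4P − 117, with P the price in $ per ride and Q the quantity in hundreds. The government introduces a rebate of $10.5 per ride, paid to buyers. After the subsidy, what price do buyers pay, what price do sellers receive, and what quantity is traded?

Before the subsidy: set 315 − 2P = 4P − 117 → P* = $72, Q* = 171.
With a per-unit subsidy paid to buyers, each effectively pays P − 10.5, so demand becomes Qd = 315 − 2(P − 10.5).
Solving gives Q = 185 with buyers paying $65 and sellers receiving $75.5 (the $10.5 wedge).

Buyers pay $65; sellers receive $75.5; quantity = 185.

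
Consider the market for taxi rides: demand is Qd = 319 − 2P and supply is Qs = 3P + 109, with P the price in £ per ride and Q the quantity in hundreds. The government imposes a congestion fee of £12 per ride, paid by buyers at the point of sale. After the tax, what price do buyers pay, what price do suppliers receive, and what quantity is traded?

Without the tax, 319 − 2P = 3P + 109 gives 5P = 210, so P* = £42 and Q* = 235.
With the tax collected from buyers, demand (in seller-price terms) shifts: Qd = 319 − 2(P + 12).
Solving gives Q = 220.6 with buyers paying £49.2 and suppliers receiving £37.2 (the £12 wedge).
The less price-elastic side of the market bears the larger share of a per-unit tax.

Buyers pay £49.2; suppliers receive £37.2; quantity = 220.6.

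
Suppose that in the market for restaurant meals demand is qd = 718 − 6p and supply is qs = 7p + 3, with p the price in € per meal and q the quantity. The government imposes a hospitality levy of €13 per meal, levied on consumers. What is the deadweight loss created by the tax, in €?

Without the tax, 718 − 6p = 7p + 3 gives 13p = 715, so p* = €55 and q* = 388.
With the tax collected from consumers, demand (in seller-price terms) shifts: qd = 718 − 6(p + 13).
New equilibrium: consumers pay €62, producers receive €49, q = 346. (Wedge: pb − ps = 13.)
Quantity falls by |ΔQ| = |388 − 346| = 42.
DWL = ½ · t · |ΔQ| = ½ · 13 · 42 = €273.

Deadweight loss = €273.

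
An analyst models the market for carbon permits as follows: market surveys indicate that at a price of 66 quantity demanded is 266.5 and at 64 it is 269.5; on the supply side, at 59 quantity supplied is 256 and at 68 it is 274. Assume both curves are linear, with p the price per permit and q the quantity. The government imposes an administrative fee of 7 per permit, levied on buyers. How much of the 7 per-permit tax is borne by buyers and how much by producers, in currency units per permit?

Demand slope: (269.5 − 266.5)/(64 − 66) = -1.5, so qd = 365.5 − 1.5p.
Supply slope: (274 − 256)/(68 − 59) = 2, so qs = 2p + 138.
Without the tax, 365.5 − 1.5p = 2p + 138 gives 3.5p = 227.5, so p* = 65 and q* = 268.
With the tax collected from buyers, demand (in seller-price terms) shifts: qd = 365.5 − 1.5(p + 7).
Solving gives q = 262 with buyers paying 69 and producers receiving 62 (the 7 wedge).
Burden on buyers: 4; on producers: 3. (They sum to 7.)

Buyers bear 4 per permit; producers bear 3 per permit.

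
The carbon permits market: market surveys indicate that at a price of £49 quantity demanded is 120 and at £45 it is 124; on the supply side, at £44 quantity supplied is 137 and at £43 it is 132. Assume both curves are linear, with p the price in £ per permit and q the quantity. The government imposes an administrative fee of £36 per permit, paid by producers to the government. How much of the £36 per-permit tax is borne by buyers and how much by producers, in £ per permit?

Buyers bear £30 per permit; producers bear £6 per permit.

Demand slope: (124 − 120)/(45 − 49) = -1, so qd = 169 − p.
Supply slope: (132 − 137)/(43 − 44) = 5, so qs = 5p − 83.
Without the tax, 169 − p = 5p − 83 gives 6p = 252, so p* = £42 and q* = 127.
With the tax collected from producers, supply shifts: qs = 5(p − 36) − 83.
New equilibrium: buyers pay £72, producers receive £36, q = 97. (Wedge: pb − ps = 36.)
Burden on buyers: £30; on producers: £6. (They sum to £36.)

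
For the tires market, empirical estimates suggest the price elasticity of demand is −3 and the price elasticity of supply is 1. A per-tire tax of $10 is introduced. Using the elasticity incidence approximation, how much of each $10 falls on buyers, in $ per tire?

Buyers bear ≈ $2.5 per tire.

Incidence ratio: buyers' share ≈ εs / (εs + |εd|) = 1 / (1 + 3) = 0.25.
So buyers bear ≈ 0.25 × $10 = $2.5; suppliers bear $7.5.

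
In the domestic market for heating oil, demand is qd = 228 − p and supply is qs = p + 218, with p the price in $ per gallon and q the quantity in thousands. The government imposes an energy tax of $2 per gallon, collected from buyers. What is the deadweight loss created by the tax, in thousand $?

Without the tax, 228 − p = p + 218 gives 2p = 10, so p* = $5 and q* = 223.
With the tax collected from buyers, demand (in seller-price terms) shifts: qd = 228 − (p + 2).
Solving gives q = 222 with buyers paying $6 and producers receiving $4 (the $2 wedge).
Quantity falls by |ΔQ| = |223 − 222| = 1.
DWL = ½ · t · |ΔQ| = ½ · 2 · 1 = $1.

Deadweight loss = $1 thousand.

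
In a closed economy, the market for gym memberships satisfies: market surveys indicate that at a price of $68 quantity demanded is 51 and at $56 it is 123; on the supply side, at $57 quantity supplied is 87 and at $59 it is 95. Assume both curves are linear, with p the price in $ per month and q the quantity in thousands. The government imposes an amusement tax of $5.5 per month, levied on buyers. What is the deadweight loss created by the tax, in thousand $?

Demand slope: (123 − 51)/(56 − 68) = -6, so qd = 459 − 6p.
Supply slope: (95 − 87)/(59 − 57) = 4, so qs = 4p − 141.
Before the tax: set 459 − 6p = 4p − 141 → p* = $60, q* = 99.
With the tax collected from buyers, demand (in seller-price terms) shifts: qd = 459 − 6(p + 5.5).
New equilibrium: buyers pay $62.2, producers receive $56.7, q = 85.8. (Wedge: pb − ps = 5.5.)
Quantity falls by |ΔQ| = |99 − 85.8| = 13.2.
DWL = ½ · t · |ΔQ| = ½ · 5.5 · 13.2 = $36.3.

Deadweight loss = $36.3 thousand.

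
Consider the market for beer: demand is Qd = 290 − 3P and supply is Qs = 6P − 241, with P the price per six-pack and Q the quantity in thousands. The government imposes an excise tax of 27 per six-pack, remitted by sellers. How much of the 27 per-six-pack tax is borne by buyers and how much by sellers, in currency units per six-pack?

Before the tax: set 290 − 3P = 6P − 241 → P* = 59, Q* = 113.
With the tax collected from sellers, supply shifts: Qs = 6(P − 27) − 241.
Solving gives Q = 59 with buyers paying 77 and sellers receiving 50 (the 27 wedge).
Burden on buyers: 18; on sellers: 9. (They sum to 27.)
The less price-elastic side of the market bears the larger share of a per-unit tax.

Buyers bear 18 per six-pack; sellers bear 9 per six-pack.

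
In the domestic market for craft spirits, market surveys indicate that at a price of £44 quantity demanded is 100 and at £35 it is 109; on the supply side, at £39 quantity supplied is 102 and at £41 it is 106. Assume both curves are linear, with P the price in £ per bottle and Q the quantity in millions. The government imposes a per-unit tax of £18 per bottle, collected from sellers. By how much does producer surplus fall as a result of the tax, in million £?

Producer surplus falls by £588 million.

Demand slope: (109 − 100)/(35 − 44) = -1, so Qd = 144 − P.
Supply slope: (106 − 102)/(41 − 39) = 2, so Qs = 2P + 24.
Before the tax: set 144 − P = 2P + 24 → P* = £40, Q* = 104.
With the tax collected from sellers, supply shifts: Qs = 2(P − 18) + 24.
New equilibrium: buyers pay £52, sellers receive £34, Q = 92. (Wedge: Pb − Ps = 18.)
ΔPS is the trapezoid between Q = 92 and Q = 104 of height £6: ½ · (104 + 92) · 6 = £588.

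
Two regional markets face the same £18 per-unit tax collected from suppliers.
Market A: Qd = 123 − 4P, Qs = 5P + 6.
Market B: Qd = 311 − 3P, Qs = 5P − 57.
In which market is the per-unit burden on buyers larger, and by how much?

Market A: pre-tax P* = £13, Q* = 71; post-tax Q = 31; per-unit burden on buyers = £10.
Market B: pre-tax P* = £46, Q* = 173; post-tax Q = 139.25; per-unit burden on buyers = £11.25.
Difference: £10 vs £11.25 → market B is larger by £1.25.

Market B, by £1.25.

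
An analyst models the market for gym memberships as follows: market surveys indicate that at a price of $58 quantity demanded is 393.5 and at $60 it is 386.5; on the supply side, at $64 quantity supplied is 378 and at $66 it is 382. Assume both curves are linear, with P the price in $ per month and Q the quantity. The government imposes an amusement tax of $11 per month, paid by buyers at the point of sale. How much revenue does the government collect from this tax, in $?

Tax revenue = $3982.

Demand slope: (386.5 − 393.5)/(60 − 58) = -3.5, so Qd = 596.5 − 3.5P.
Supply slope: (382 − 378)/(66 − 64) = 2, so Qs = 2P + 250.
Without the tax, 596.5 − 3.5P = 2P + 250 gives 5.5P = 346.5, so P* = $63 and Q* = 376.
With the tax collected from buyers, demand (in seller-price terms) shifts: Qd = 596.5 − 3.5(P + 11).
New equilibrium: buyers pay $67, producers receive $56, Q = 362. (Wedge: Pb − Ps = 11.)
Revenue = t · Q = 11 · 362 = $3982.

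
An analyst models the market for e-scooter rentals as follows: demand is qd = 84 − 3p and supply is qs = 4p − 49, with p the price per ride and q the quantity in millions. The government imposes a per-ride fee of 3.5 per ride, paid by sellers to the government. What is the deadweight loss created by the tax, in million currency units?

Before the tax: set 84 − 3p = 4p − 49 → p* = 19, q* = 27.
With the tax collected from sellers, supply shifts: qs = 4(p − 3.5) − 49.
Solving gives q = 21 with buyers paying 21 and sellers receiving 17.5 (the 3.5 wedge).
Quantity falls by |ΔQ| = |27 − 21| = 6.
DWL = ½ · t · |ΔQ| = ½ · 3.5 · 6 = 10.5.

Deadweight loss = 10.5 million.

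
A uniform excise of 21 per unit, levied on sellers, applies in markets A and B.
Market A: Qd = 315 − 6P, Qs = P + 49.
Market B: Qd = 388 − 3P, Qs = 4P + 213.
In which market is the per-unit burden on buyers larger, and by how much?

Market B, by 9.

Market A: pre-tax P* = 38, Q* = 87; post-tax Q = 69; per-unit burden on buyers = 3.
Market B: pre-tax P* = 25, Q* = 313; post-tax Q = 277; per-unit burden on buyers = 12.
Difference: 3 vs 12 → market B is larger by 9.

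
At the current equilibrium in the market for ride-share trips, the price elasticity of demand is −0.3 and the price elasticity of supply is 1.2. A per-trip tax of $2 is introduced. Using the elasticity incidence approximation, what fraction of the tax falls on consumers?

Consumers' share ≈ 0.8.

Incidence ratio: consumers' share ≈ εs / (εs + |εd|) = 1.2 / (1.2 + 0.3) = 0.8.
Supply is the more elastic side, so consumers bear the larger share.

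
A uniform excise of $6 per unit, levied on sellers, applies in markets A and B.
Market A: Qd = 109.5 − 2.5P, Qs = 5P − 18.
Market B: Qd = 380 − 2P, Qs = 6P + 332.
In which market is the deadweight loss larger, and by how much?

Market A, by $3.

Market A: pre-tax P* = $17, Q* = 67; post-tax Q = 57; deadweight loss = $30.
Market B: pre-tax P* = $6, Q* = 368; post-tax Q = 359; deadweight loss = $27.
Difference: $30 vs $27 → market A is larger by $3.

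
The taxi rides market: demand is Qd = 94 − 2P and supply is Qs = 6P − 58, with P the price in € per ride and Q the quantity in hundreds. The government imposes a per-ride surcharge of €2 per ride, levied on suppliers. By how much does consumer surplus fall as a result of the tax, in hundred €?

Consumer surplus falls by €81.75 hundred.

Before the tax: set 94 − 2P = 6P − 58 → P* = €19, Q* = 56.
With the tax collected from suppliers, supply shifts: Qs = 6(P − 2) − 58.
New equilibrium: consumers pay €20.5, suppliers receive €18.5, Q = 53. (Wedge: Pb − Ps = 2.)
ΔCS is the trapezoid between Q = 53 and Q = 56 of height €1.5: ½ · (56 + 53) · 1.5 = €81.75.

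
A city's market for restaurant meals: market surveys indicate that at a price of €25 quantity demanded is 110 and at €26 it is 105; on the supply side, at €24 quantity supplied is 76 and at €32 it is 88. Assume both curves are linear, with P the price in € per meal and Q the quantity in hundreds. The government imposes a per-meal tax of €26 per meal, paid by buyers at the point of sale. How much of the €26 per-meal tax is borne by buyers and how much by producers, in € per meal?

Demand slope: (105 − 110)/(26 − 25) = -5, so Qd = 235 − 5P.
Supply slope: (88 − 76)/(32 − 24) = 1.5, so Qs = 1.5P + 40.
Without the tax, 235 − 5P = 1.5P + 40 gives 6.5P = 195, so P* = €30 and Q* = 85.
With the tax collected from buyers, demand (in seller-price terms) shifts: Qd = 235 − 5(P + 26).
New equilibrium: buyers pay €36, producers receive €10, Q = 55. (Wedge: Pb − Ps = 26.)
Burden on buyers: €6; on producers: €20. (They sum to €26.)
The less price-elastic side of the market bears the larger share of a per-unit tax.

Buyers bear €6 per meal; producers bear €20 per meal.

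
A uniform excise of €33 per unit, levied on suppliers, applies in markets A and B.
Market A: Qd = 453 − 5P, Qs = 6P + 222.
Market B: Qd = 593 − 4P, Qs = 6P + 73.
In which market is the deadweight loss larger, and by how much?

Market A: pre-tax P* = €21, Q* = 348; post-tax Q = 258; deadweight loss = €1485.
Market B: pre-tax P* = €52, Q* = 385; post-tax Q = 305.8; deadweight loss = €1306.8.
Difference: €1485 vs €1306.8 → market A is larger by €178.2.

Market A, by €178.2.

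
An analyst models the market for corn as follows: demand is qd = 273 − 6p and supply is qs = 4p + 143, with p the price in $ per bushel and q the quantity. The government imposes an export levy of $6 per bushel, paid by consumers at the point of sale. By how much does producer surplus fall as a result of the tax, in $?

Before the tax: set 273 − 6p = 4p + 143 → p* = $13, q* = 195.
With the tax collected from consumers, demand (in seller-price terms) shifts: qd = 273 − 6(p + 6).
Solving gives q = 180.6 with consumers paying $15.4 and sellers receiving $9.4 (the $6 wedge).
ΔPS is the trapezoid between Q = 180.6 and Q = 195 of height $3.6: ½ · (195 + 180.6) · 3.6 = $676.08.

Producer surplus falls by $676.08.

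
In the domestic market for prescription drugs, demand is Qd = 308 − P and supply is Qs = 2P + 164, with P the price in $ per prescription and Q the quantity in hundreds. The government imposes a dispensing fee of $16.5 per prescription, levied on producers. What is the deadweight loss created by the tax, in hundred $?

Deadweight loss = $90.75 hundred.

Before the tax: set 308 − P = 2P + 164 → P* = $48, Q* = 260.
With the tax collected from producers, supply shifts: Qs = 2(P − 16.5) + 164.
Solving gives Q = 249 with consumers paying $59 and producers receiving $42.5 (the $16.5 wedge).
Quantity falls by |ΔQ| = |260 − 249| = 11.
DWL = ½ · t · |ΔQ| = ½ · 16.5 · 11 = $90.75.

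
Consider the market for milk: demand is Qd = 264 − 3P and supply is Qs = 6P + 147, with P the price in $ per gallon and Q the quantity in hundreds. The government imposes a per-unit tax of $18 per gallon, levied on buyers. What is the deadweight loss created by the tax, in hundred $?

Before the tax: set 264 − 3P = 6P + 147 → P* = $13, Q* = 225.
With the tax collected from buyers, demand (in seller-price terms) shifts: Qd = 264 − 3(P + 18).
Solving gives Q = 189 with buyers paying $25 and producers receiving $7 (the $18 wedge).
Quantity falls by |ΔQ| = |225 − 189| = 36.
DWL = ½ · t · |ΔQ| = ½ · 18 · 36 = $324.

Deadweight loss = $324 hundred.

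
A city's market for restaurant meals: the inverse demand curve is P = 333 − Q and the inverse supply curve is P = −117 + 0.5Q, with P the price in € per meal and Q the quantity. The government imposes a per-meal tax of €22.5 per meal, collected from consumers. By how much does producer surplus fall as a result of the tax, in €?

Producer surplus falls by €2193.75.

Rewrite in direct form: Qd = 333 − P and Qs = 2P + 234.
Before the tax: set 333 − P = 2P + 234 → P* = €33, Q* = 300.
With the tax collected from consumers, demand (in seller-price terms) shifts: Qd = 333 − (P + 22.5).
Solving gives Q = 285 with consumers paying €48 and producers receiving €25.5 (the €22.5 wedge).
ΔPS is the trapezoid between Q = 285 and Q = 300 of height €7.5: ½ · (300 + 285) · 7.5 = €2193.75.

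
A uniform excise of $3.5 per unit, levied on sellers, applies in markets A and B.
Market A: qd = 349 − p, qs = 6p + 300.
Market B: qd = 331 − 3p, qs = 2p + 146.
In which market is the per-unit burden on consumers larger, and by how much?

Market A, by $1.6.

Market A: pre-tax p* = $7, q* = 342; post-tax q = 339; per-unit burden on consumers = $3.
Market B: pre-tax p* = $37, q* = 220; post-tax q = 215.8; per-unit burden on consumers = $1.4.
Difference: $3 vs $1.4 → market A is larger by $1.6.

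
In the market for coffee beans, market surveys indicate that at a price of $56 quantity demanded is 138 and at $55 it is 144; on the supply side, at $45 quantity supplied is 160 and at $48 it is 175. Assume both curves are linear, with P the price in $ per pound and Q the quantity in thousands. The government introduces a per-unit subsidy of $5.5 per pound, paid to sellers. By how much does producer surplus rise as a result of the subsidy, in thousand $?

Demand slope: (144 − 138)/(55 − 56) = -6, so Qd = 474 − 6P.
Supply slope: (175 − 160)/(48 − 45) = 5, so Qs = 5P − 65.
Without the subsidy, 474 − 6P = 5P − 65 gives 11P = 539, so P* = $49 and Q* = 180.
With a per-unit subsidy paid to sellers, each receives P + 5.5 per unit sold, so supply becomes Qs = 5(P + 5.5) − 65.
New equilibrium: buyers pay $46.5, sellers receive $52, Q = 195. (Wedge: Pb − Ps = −5.5.)
ΔPS is the trapezoid between Q = 195 and Q = 180 of height $3: ½ · (180 + 195) · 3 = $562.5.

Producer surplus rises by $562.5 thousand.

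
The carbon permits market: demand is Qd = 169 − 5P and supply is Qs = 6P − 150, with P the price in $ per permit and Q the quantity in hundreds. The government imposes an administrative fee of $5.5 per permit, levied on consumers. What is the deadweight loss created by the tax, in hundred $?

Without the tax, 169 − 5P = 6P − 150 gives 11P = 319, so P* = $29 and Q* = 24.
With the tax collected from consumers, demand (in seller-price terms) shifts: Qd = 169 − 5(P + 5.5).
New equilibrium: consumers pay $32, sellers receive $26.5, Q = 9. (Wedge: Pb − Ps = 5.5.)
Quantity falls by |ΔQ| = |24 − 9| = 15.
DWL = ½ · t · |ΔQ| = ½ · 5.5 · 15 = $41.25.

Deadweight loss = $41.25 hundred.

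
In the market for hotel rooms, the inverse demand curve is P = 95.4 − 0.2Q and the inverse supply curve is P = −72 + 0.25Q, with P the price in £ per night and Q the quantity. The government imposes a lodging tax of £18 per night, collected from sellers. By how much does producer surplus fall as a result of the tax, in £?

Producer surplus falls by £3520.

Rewrite in direct form: Qd = 477 − 5P and Qs = 4P + 288.
Before the tax: set 477 − 5P = 4P + 288 → P* = £21, Q* = 372.
With the tax collected from sellers, supply shifts: Qs = 4(P − 18) + 288.
New equilibrium: buyers pay £29, sellers receive £11, Q = 332. (Wedge: Pb − Ps = 18.)
ΔPS is the trapezoid between Q = 332 and Q = 372 of height £10: ½ · (372 + 332) · 10 = £3520.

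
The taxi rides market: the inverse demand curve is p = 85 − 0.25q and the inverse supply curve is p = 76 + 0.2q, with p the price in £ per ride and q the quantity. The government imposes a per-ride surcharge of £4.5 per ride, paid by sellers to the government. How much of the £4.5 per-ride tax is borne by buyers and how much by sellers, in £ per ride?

Rewrite in direct form: qd = 340 − 4p and qs = 5p − 380.
Without the tax, 340 − 4p = 5p − 380 gives 9p = 720, so p* = £80 and q* = 20.
With the tax collected from sellers, supply shifts: qs = 5(p − 4.5) − 380.
Solving gives q = 10 with buyers paying £82.5 and sellers receiving £78 (the £4.5 wedge).
Burden on buyers: £2.5; on sellers: £2. (They sum to £4.5.)
The less price-elastic side of the market bears the larger share of a per-unit tax.

Buyers bear £2.5 per ride; sellers bear £2 per ride.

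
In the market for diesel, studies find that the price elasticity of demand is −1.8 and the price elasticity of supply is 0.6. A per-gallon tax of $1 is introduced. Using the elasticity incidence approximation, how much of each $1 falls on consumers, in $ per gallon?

Consumers bear ≈ $0.25 per gallon.

Incidence ratio: consumers' share ≈ εs / (εs + |εd|) = 0.6 / (0.6 + 1.8) = 0.25.
So consumers bear ≈ 0.25 × $1 = $0.25; sellers bear $0.75.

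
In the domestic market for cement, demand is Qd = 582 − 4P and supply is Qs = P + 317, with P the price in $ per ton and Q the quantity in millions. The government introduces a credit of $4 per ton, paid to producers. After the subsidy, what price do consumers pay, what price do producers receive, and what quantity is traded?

Consumers pay $52.2; producers receive $56.2; quantity = 373.2.

Without the subsidy, 582 − 4P = P + 317 gives 5P = 265, so P* = $53 and Q* = 370.
With a per-unit subsidy paid to producers, each receives P + 4 per unit sold, so supply becomes Qs = (P + 4) + 317.
New equilibrium: consumers pay $52.2, producers receive $56.2, Q = 373.2. (Wedge: Pb − Ps = −4.)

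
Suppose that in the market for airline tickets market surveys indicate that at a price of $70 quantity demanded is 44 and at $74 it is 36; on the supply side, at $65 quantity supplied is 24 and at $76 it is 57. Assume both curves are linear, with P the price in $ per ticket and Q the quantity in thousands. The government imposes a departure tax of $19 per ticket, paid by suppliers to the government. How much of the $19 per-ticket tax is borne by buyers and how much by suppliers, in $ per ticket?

Demand slope: (36 − 44)/(74 − 70) = -2, so Qd = 184 − 2P.
Supply slope: (57 − 24)/(76 − 65) = 3, so Qs = 3P − 171.
Before the tax: set 184 − 2P = 3P − 171 → P* = $71, Q* = 42.
With the tax collected from suppliers, supply shifts: Qs = 3(P − 19) − 171.
New equilibrium: buyers pay $82.4, suppliers receive $63.4, Q = 19.2. (Wedge: Pb − Ps = 19.)
Burden on buyers: $11.4; on suppliers: $7.6. (They sum to $19.)

Buyers bear $11.4 per ticket; suppliers bear $7.6 per ticket.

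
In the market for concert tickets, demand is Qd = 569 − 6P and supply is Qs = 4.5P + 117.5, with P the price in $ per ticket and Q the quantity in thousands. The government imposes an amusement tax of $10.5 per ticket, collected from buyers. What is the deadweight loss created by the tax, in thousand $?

Before the tax: set 569 − 6P = 4.5P + 117.5 → P* = $43, Q* = 311.
With the tax collected from buyers, demand (in seller-price terms) shifts: Qd = 569 − 6(P + 10.5).
New equilibrium: buyers pay $47.5, producers receive $37, Q = 284. (Wedge: Pb − Ps = 10.5.)
Quantity falls by |ΔQ| = |311 − 284| = 27.
DWL = ½ · t · |ΔQ| = ½ · 10.5 · 27 = $141.75.

Deadweight loss = $141.75 thousand.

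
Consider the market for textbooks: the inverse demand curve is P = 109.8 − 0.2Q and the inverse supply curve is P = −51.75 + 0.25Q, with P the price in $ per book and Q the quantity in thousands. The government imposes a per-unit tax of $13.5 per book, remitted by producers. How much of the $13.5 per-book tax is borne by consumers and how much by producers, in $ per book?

Inverting to Q(P) form: Qd = 549 − 5P; Qs = 4P + 207.
Before the tax: set 549 − 5P = 4P + 207 → P* = $38, Q* = 359.
With the tax collected from producers, supply shifts: Qs = 4(P − 13.5) + 207.
Solving gives Q = 329 with consumers paying $44 and producers receiving $30.5 (the $13.5 wedge).
Burden on consumers: $6; on producers: $7.5. (They sum to $13.5.)

Consumers bear $6 per book; producers bear $7.5 per book.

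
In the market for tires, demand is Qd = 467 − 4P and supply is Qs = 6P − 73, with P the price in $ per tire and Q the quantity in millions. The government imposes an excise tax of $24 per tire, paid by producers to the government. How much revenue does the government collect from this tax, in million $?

Without the tax, 467 − 4P = 6P − 73 gives 10P = 540, so P* = $54 and Q* = 251.
With the tax collected from producers, supply shifts: Qs = 6(P − 24) − 73.
New equilibrium: buyers pay $68.4, producers receive $44.4, Q = 193.4. (Wedge: Pb − Ps = 24.)
Revenue = t · Q = 24 · 193.4 = $4641.6.

Tax revenue = $4641.6 million.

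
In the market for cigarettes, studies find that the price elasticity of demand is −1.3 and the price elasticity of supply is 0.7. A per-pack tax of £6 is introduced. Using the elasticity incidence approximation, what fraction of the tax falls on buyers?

Incidence ratio: buyers' share ≈ εs / (εs + |εd|) = 0.7 / (0.7 + 1.3) = 0.35.
Supply is the less elastic side, so buyers bear the smaller share.

Buyers' share ≈ 0.35.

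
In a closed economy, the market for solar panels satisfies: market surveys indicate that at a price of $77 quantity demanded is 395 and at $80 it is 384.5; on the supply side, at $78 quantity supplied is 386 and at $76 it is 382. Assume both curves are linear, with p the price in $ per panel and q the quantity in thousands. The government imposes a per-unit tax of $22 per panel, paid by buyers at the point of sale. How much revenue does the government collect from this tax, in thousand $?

Demand slope: (384.5 − 395)/(80 − 77) = -3.5, so qd = 664.5 − 3.5p.
Supply slope: (382 − 386)/(76 − 78) = 2, so qs = 2p + 230.
Before the tax: set 664.5 − 3.5p = 2p + 230 → p* = $79, q* = 388.
With the tax collected from buyers, demand (in seller-price terms) shifts: qd = 664.5 − 3.5(p + 22).
New equilibrium: buyers pay $87, producers receive $65, q = 360. (Wedge: pb − ps = 22.)
Revenue = t · Q = 22 · 360 = $7920.

Tax revenue = $7920 thousand.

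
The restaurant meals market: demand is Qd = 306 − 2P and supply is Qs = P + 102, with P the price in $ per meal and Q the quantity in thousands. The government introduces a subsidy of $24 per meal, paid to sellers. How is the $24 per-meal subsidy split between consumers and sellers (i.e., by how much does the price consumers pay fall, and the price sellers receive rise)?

Consumers gain $8 per meal; sellers gain $16 per meal.

Before the subsidy: set 306 − 2P = P + 102 → P* = $68, Q* = 170.
With a per-unit subsidy paid to sellers, each receives P + 24 per unit sold, so supply becomes Qs = (P + 24) + 102.
Solving gives Q = 186 with consumers paying $60 and sellers receiving $84 (the $24 wedge).
Gain to consumers: $8; to sellers: $16. (They sum to $24.)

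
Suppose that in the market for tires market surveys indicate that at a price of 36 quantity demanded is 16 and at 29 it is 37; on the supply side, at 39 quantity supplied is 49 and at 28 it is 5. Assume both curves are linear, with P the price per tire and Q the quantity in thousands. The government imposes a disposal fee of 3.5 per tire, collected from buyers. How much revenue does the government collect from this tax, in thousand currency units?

Tax revenue = 66.5 thousand.

Demand slope: (37 − 16)/(29 − 36) = -3, so Qd = 124 − 3P.
Supply slope: (5 − 49)/(28 − 39) = 4, so Qs = 4P − 107.
Without the tax, 124 − 3P = 4P − 107 gives 7P = 231, so P* = 33 and Q* = 25.
With the tax collected from buyers, demand (in seller-price terms) shifts: Qd = 124 − 3(P + 3.5).
Solving gives Q = 19 with buyers paying 35 and suppliers receiving 31.5 (the 3.5 wedge).
Revenue = t · Q = 3.5 · 19 = 66.5.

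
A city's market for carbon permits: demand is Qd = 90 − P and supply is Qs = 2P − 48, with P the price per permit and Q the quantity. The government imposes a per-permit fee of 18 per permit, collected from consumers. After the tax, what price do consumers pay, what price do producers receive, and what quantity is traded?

Consumers pay 58; producers receive 40; quantity = 32.

Before the tax: set 90 − P = 2P − 48 → P* = 46, Q* = 44.
With the tax collected from consumers, demand (in seller-price terms) shifts: Qd = 90 − (P + 18).
Solving gives Q = 32 with consumers paying 58 and producers receiving 40 (the 18 wedge).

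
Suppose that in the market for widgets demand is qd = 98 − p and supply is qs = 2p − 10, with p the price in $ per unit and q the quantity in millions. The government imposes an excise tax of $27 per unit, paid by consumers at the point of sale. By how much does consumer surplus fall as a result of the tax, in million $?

Consumer surplus falls by $954 million.

Without the tax, 98 − p = 2p − 10 gives 3p = 108, so p* = $36 and q* = 62.
With the tax collected from consumers, demand (in seller-price terms) shifts: qd = 98 − (p + 27).
Solving gives q = 44 with consumers paying $54 and producers receiving $27 (the $27 wedge).
ΔCS is the trapezoid between Q = 44 and Q = 62 of height $18: ½ · (62 + 44) · 18 = $954.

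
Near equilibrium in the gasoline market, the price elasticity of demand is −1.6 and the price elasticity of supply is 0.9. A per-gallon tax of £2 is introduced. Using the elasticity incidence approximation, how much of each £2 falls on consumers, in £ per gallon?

Consumers bear ≈ £0.72 per gallon.

Incidence ratio: consumers' share ≈ εs / (εs + |εd|) = 0.9 / (0.9 + 1.6) = 0.36.
So consumers bear ≈ 0.36 × £2 = £0.72; producers bear £1.28.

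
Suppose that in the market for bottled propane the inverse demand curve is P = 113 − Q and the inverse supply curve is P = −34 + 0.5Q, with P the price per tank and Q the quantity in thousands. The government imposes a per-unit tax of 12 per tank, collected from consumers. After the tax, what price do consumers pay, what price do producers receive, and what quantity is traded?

Inverting to Q(P) form: Qd = 113 − P; Qs = 2P + 68.
Before the tax: set 113 − P = 2P + 68 → P* = 15, Q* = 98.
With the tax collected from consumers, demand (in seller-price terms) shifts: Qd = 113 − (P + 12).
Solving gives Q = 90 with consumers paying 23 and producers receiving 11 (the 12 wedge).
The less price-elastic side of the market bears the larger share of a per-unit tax.

Consumers pay 23; producers receive 11; quantity = 90.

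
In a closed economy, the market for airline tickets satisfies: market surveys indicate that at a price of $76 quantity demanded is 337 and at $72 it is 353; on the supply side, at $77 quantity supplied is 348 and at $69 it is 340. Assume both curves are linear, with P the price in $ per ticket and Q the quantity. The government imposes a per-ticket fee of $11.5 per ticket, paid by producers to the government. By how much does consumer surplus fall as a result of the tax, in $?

Consumer surplus falls by $782.92.

Demand slope: (353 − 337)/(72 − 76) = -4, so Qd = 641 − 4P.
Supply slope: (340 − 348)/(69 − 77) = 1, so Qs = P + 271.
Before the tax: set 641 − 4P = P + 271 → P* = $74, Q* = 345.
With the tax collected from producers, supply shifts: Qs = (P − 11.5) + 271.
Solving gives Q = 335.8 with consumers paying $76.3 and producers receiving $64.8 (the $11.5 wedge).
ΔCS is the trapezoid between Q = 335.8 and Q = 345 of height $2.3: ½ · (345 + 335.8) · 2.3 = $782.92.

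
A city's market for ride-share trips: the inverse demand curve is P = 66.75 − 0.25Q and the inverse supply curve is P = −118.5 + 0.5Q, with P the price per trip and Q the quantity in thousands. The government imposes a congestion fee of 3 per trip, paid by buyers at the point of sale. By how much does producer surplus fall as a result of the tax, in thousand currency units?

Producer surplus falls by 490 thousand.

Rewrite in direct form: Qd = 267 − 4P and Qs = 2P + 237.
Without the tax, 267 − 4P = 2P + 237 gives 6P = 30, so P* = 5 and Q* = 247.
With the tax collected from buyers, demand (in seller-price terms) shifts: Qd = 267 − 4(P + 3).
Solving gives Q = 243 with buyers paying 6 and suppliers receiving 3 (the 3 wedge).
ΔPS is the trapezoid between Q = 243 and Q = 247 of height 2: ½ · (247 + 243) · 2 = 490.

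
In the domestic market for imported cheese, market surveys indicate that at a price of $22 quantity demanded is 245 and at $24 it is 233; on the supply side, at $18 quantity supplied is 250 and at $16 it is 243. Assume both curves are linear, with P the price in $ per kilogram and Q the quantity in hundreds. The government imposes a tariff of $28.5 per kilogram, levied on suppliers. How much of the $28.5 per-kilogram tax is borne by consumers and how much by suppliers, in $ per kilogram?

Demand slope: (233 − 245)/(24 − 22) = -6, so Qd = 377 − 6P.
Supply slope: (243 − 250)/(16 − 18) = 3.5, so Qs = 3.5P + 187.
Without the tax, 377 − 6P = 3.5P + 187 gives 9.5P = 190, so P* = $20 and Q* = 257.
With the tax collected from suppliers, supply shifts: Qs = 3.5(P − 28.5) + 187.
Solving gives Q = 194 with consumers paying $30.5 and suppliers receiving $2 (the $28.5 wedge).
Burden on consumers: $10.5; on suppliers: $18. (They sum to $28.5.)

Consumers bear $10.5 per kilogram; suppliers bear $18 per kilogram.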